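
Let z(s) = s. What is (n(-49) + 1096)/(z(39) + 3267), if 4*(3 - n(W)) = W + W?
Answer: 749/2204 ≈ 0.33984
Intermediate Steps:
n(W) = 3 - W/2 (n(W) = 3 - (W + W)/4 = 3 - W/2)
(n(-49) + 1096)/(z(39) + 3267) = ((3 - 1/2*(-49)) + 1096)/(39 + 3267) = ((3 + 49/2) + 1096)/3306 = (55/2 + 1096)*(1/3306) = (2247/2)*(1/3306) = 749/2204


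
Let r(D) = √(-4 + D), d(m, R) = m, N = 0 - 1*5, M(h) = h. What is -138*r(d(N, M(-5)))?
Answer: -414*I ≈ -414.0*I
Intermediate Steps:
N = -5 (N = 0 - 5 = -5)
-138*r(d(N, M(-5))) = -138*√(-4 - 5) = -414*I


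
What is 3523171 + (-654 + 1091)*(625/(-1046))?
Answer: 3684963741/1046 ≈ 3.5229e+6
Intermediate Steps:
3523171 + (-654 + 1091)*(625/(-1046)) = 3523171 + 437*(625*(-1/1046)) = 3523171 + 437*(-625/1046) = 3523171 - 273125/1046 = 3684963741/1046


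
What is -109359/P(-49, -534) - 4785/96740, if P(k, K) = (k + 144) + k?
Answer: -1057960977/445004 ≈ -2377.4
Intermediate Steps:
P(k, K) = 144 + 2*k (P(k, K) = (144 + k) + k = 144 + 2*k)
-109359/P(-49, -534) - 4785/96740 = -109359/(144 + 2*(-49)) - 4785/96740 = -109359/(144 - 98) - 4785*1/96740 = -109359/46 - 957/19348 = -1057960977/445004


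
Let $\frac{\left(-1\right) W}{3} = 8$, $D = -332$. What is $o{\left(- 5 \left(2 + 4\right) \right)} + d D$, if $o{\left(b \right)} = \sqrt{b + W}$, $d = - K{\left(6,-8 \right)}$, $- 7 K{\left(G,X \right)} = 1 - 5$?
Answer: $\frac{1328}{7} + 3 i \sqrt{6} \approx 189.71 + 7.3485 i$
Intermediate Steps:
$K{\left(G,X \right)} = \frac{4}{7}$ ($K{\left(G,X \right)} = - \frac{1 - 5}{7} = \left(- \frac{1}{7}\right) \left(-4\right) = \frac{4}{7}$)
$d = - \frac{4}{7}$ ($d = \left(-1\right) \frac{4}{7} = - \frac{4}{7} \approx -0.57143$)
$W = -24$ ($W = \left(-3\right) 8 = -24$)
$o{\left(b \right)} = \sqrt{-24 + b}$ ($o{\left(b \right)} = \sqrt{b - 24} = \sqrt{-24 + b}$)
$o{\left(- 5 \left(2 + 4\right) \right)} + d D = \sqrt{-24 - 5 \left(2 + 4\right)} - - \frac{1328}{7} = \sqrt{-24 - 30} + \frac{1328}{7} = \sqrt{-54} + \frac{1328}{7} = 3 i \sqrt{6} + \frac{1328}{7} = \frac{1328}{7} + 3 i \sqrt{6}$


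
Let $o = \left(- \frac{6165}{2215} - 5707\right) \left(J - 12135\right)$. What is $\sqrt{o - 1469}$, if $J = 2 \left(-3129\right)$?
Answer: $\frac{\sqrt{20609790356185}}{443} \approx 10248.0$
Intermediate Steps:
$J = -6258$
$o = \frac{46523879562}{443}$ ($o = \left(- \frac{6165}{2215} - 5707\right) \left(-6258 - 12135\right) = \left(\left(-6165\right) \frac{1}{2215} - 5707\right) \left(-18393\right) = \left(- \frac{1233}{443} - 5707\right) \left(-18393\right) = \left(- \frac{2529434}{443}\right) \left(-18393\right) = \frac{46523879562}{443} \approx 1.0502 \cdot 10^{8}$)
$\sqrt{o - 1469} = \sqrt{\frac{46523879562}{443} - 1469} = \sqrt{\frac{46523228795}{443}} = \frac{\sqrt{20609790356185}}{443}$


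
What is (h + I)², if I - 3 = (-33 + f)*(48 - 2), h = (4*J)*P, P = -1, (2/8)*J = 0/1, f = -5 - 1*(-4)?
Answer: 2436721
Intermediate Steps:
f = -1 (f = -5 + 4 = -1)
J = 0 (J = 4*(0/1) = 4*(0*1) = 4*0 = 0)
h = 0 (h = (4*0)*(-1) = 0*(-1) = 0)
I = -1561 (I = 3 + (-33 - 1)*(48 - 2) = 3 - 34*46 = 3 - 1564 = -1561)
(h + I)² = (0 - 1561)² = (-1561)² = 2436721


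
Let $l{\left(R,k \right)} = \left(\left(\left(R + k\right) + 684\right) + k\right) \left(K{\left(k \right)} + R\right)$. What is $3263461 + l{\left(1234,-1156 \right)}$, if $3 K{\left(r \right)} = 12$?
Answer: $2775689$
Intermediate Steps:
$K{\left(r \right)} = 4$ ($K{\left(r \right)} = \frac{1}{3} \cdot 12 = 4$)
$l{\left(R,k \right)} = \left(4 + R\right) \left(684 + R + 2 k\right)$ ($l{\left(R,k \right)} = \left(\left(\left(R + k\right) + 684\right) + k\right) \left(4 + R\right) = \left(\left(684 + R + k\right) + k\right) \left(4 + R\right) = \left(684 + R + 2 k\right) \left(4 + R\right) = \left(4 + R\right) \left(684 + R + 2 k\right)$)
$3263461 + l{\left(1234,-1156 \right)} = 3263461 + \left(2736 + 1234^{2} + 8 \left(-1156\right) + 688 \cdot 1234 + 2 \cdot 1234 \left(-1156\right)\right) = 3263461 + \left(2736 + 1522756 - 9248 + 848992 - 2853008\right) = 3263461 - 487772 = 2775689$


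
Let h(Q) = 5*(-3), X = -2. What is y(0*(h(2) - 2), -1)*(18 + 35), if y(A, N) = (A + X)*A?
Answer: 0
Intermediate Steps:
h(Q) = -15
y(A, N) = A*(-2 + A) (y(A, N) = (A - 2)*A = (-2 + A)*A = A*(-2 + A))
y(0*(h(2) - 2), -1)*(18 + 35) = ((0*(-15 - 2))*(-2 + 0*(-15 - 2)))*(18 + 35) = ((0*(-17))*(-2 + 0*(-17)))*53 = (0*(-2 + 0))*53 = (0*(-2))*53 = 0*53 = 0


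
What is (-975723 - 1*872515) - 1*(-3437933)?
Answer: 1589695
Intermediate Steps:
(-975723 - 1*872515) - 1*(-3437933) = (-975723 - 872515) + 3437933 = -1848238 + 3437933 = 1589695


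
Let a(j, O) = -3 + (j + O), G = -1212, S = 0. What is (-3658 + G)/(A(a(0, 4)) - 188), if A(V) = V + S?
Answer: 4870/187 ≈ 26.043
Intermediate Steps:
a(j, O) = -3 + O + j (a(j, O) = -3 + (O + j) = -3 + O + j)
A(V) = V (A(V) = V + 0 = V)
(-3658 + G)/(A(a(0, 4)) - 188) = (-3658 - 1212)/((-3 + 4 + 0) - 188) = -4870/(1 - 188) = -4870/(-187) = -4870*(-1/187) = 4870/187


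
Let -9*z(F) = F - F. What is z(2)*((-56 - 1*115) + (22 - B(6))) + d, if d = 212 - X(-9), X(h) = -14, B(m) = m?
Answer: 226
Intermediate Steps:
z(F) = 0 (z(F) = -(F - F)/9 = -⅑*0 = 0)
d = 226 (d = 212 - 1*(-14) = 212 + 14 = 226)
z(2)*((-56 - 1*115) + (22 - B(6))) + d = 0*((-56 - 1*115) + (22 - 1*6)) + 226 = 0*((-56 - 115) + (22 - 6)) + 226 = 0*(-171 + 16) + 226 = 0*(-155) + 226 = 0 + 226 = 226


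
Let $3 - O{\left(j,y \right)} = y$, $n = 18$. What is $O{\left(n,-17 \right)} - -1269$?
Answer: $1289$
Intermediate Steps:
$O{\left(j,y \right)} = 3 - y$
$O{\left(n,-17 \right)} - -1269 = \left(3 - -17\right) - -1269 = \left(3 + 17\right) + 1269 = 20 + 1269 = 1289$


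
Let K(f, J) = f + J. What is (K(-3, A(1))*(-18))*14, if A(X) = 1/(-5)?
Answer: 4032/5 ≈ 806.40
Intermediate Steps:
A(X) = -⅕
K(f, J) = J + f
(K(-3, A(1))*(-18))*14 = ((-⅕ - 3)*(-18))*14 = -16/5*(-18)*14 = (288/5)*14 = 4032/5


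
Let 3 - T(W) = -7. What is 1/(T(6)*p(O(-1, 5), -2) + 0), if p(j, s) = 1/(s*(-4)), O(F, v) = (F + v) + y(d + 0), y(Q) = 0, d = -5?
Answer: ⅘ ≈ 0.80000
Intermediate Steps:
T(W) = 10 (T(W) = 3 - 1*(-7) = 3 + 7 = 10)
O(F, v) = F + v (O(F, v) = (F + v) + 0 = F + v)
p(j, s) = -1/(4*s) (p(j, s) = 1/(-4*s) = -1/(4*s))
1/(T(6)*p(O(-1, 5), -2) + 0) = 1/(10*(-¼/(-2)) + 0) = 1/(10*(-¼*(-½)) + 0) = 1/(10*(⅛) + 0) = 1/(5/4 + 0) = 1/(5/4) = ⅘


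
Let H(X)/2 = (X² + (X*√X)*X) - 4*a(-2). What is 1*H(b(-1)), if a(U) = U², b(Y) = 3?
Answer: -14 + 18*√3 ≈ 17.177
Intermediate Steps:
H(X) = -32 + 2*X² + 2*X^(5/2) (H(X) = 2*((X² + (X*√X)*X) - 4*(-2)²) = 2*((X² + X^(3/2)*X) - 4*4) = 2*((X² + X^(5/2)) - 16) = 2*(-16 + X² + X^(5/2)) = -32 + 2*X² + 2*X^(5/2))
1*H(b(-1)) = 1*(-32 + 2*3² + 2*3^(5/2)) = 1*(-32 + 2*9 + 2*(9*√3)) = 1*(-32 + 18 + 18*√3) = 1*(-14 + 18*√3) = -14 + 18*√3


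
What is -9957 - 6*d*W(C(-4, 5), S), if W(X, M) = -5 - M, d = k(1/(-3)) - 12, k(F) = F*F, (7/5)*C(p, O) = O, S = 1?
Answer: -10385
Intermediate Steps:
C(p, O) = 5*O/7
k(F) = F²
d = -107/9 (d = (1/(-3))² - 12 = (-⅓)² - 12 = ⅑ - 12 = -107/9 ≈ -11.889)
-9957 - 6*d*W(C(-4, 5), S) = -9957 - 6*(-107/9)*(-5 - 1*1) = -9957 - (-214)*(-5 - 1)/3 = -9957 - (-214)*(-6)/3 = -9957 - 1*428 = -9957 - 428 = -10385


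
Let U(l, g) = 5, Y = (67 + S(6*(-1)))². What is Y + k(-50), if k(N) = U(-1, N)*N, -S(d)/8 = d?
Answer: 12975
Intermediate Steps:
S(d) = -8*d
Y = 13225 (Y = (67 - 48*(-1))² = (67 - 8*(-6))² = (67 + 48)² = 115² = 13225)
k(N) = 5*N
Y + k(-50) = 13225 + 5*(-50) = 13225 - 250 = 12975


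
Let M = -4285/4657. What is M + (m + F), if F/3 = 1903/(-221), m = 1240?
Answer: 1248670482/1029197 ≈ 1213.2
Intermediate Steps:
F = -5709/221 (F = 3*(1903/(-221)) = 3*(1903*(-1/221)) = 3*(-1903/221) = -5709/221 ≈ -25.833)
M = -4285/4657 (M = -4285*1/4657 = -4285/4657 ≈ -0.92012)
M + (m + F) = -4285/4657 + (1240 - 5709/221) = -4285/4657 + 268331/221 = 1248670482/1029197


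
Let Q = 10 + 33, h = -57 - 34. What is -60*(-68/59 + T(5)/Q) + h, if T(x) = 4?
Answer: -69587/2537 ≈ -27.429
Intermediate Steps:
h = -91
Q = 43
-60*(-68/59 + T(5)/Q) + h = -60*(-68/59 + 4/43) - 91 = -60*(-2688/2537) - 91 = 161280/2537 - 91 = -69587/2537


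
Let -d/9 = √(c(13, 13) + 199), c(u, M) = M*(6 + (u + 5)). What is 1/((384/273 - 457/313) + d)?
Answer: 43379609/33579741513470 - 7301531601*√511/33579741513470 ≈ -0.0049140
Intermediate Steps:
c(u, M) = M*(11 + u) (c(u, M) = M*(6 + (5 + u)) = M*(11 + u))
d = -9*√511 (d = -9*√(13*(11 + 13) + 199) = -9*√(13*24 + 199) = -9*√(312 + 199) = -9*√511 ≈ -203.45)
1/((384/273 - 457/313) + d) = 1/((384/273 - 457/313) - 9*√511) = 1/((384*(1/273) - 457*1/313) - 9*√511) = 1/((128/91 - 457/313) - 9*√511) = 1/(-1523/28483 - 9*√511)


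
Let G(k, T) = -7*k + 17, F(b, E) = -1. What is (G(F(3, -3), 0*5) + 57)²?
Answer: 6561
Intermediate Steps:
G(k, T) = 17 - 7*k
(G(F(3, -3), 0*5) + 57)² = ((17 - 7*(-1)) + 57)² = ((17 + 7) + 57)² = (24 + 57)² = 81² = 6561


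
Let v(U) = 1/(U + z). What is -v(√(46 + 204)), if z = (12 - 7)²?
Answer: -1/15 + √10/75 ≈ -0.024503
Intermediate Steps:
z = 25 (z = 5² = 25)
v(U) = 1/(25 + U) (v(U) = 1/(U + 25) = 1/(25 + U))
-v(√(46 + 204)) = -1/(25 + √(46 + 204)) = -1/(25 + √250) = -1/(25 + 5*√10)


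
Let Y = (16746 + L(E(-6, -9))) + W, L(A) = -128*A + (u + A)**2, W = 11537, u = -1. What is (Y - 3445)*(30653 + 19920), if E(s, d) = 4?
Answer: 1230693955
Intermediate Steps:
L(A) = (-1 + A)**2 - 128*A (L(A) = -128*A + (-1 + A)**2 = (-1 + A)**2 - 128*A)
Y = 27780 (Y = (16746 + ((-1 + 4)**2 - 128*4)) + 11537 = (16746 + (3**2 - 512)) + 11537 = (16746 + (9 - 512)) + 11537 = (16746 - 503) + 11537 = 16243 + 11537 = 27780)
(Y - 3445)*(30653 + 19920) = (27780 - 3445)*(30653 + 19920) = 24335*50573 = 1230693955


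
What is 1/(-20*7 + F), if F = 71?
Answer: -1/69 ≈ -0.014493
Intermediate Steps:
1/(-20*7 + F) = 1/(-20*7 + 71) = 1/(-140 + 71) = 1/(-69) = -1/69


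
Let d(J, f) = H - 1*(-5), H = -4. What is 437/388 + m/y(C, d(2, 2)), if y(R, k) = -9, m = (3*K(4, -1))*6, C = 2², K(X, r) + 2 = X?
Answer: -1115/388 ≈ -2.8737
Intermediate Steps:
K(X, r) = -2 + X
d(J, f) = 1 (d(J, f) = -4 - 1*(-5) = -4 + 5 = 1)
C = 4
m = 36 (m = (3*(-2 + 4))*6 = (3*2)*6 = 6*6 = 36)
437/388 + m/y(C, d(2, 2)) = 437/388 + 36/(-9) = 437*(1/388) + 36*(-⅑) = 437/388 - 4 = -1115/388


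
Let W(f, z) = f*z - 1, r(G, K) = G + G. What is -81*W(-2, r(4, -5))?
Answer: 1377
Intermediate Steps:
r(G, K) = 2*G
W(f, z) = -1 + f*z
-81*W(-2, r(4, -5)) = -81*(-1 - 4*4) = -81*(-1 - 2*8) = -81*(-1 - 16) = -81*(-17) = 1377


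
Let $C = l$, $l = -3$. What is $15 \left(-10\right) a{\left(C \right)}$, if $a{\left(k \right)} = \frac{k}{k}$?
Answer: $-150$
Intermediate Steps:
$C = -3$
$a{\left(k \right)} = 1$
$15 \left(-10\right) a{\left(C \right)} = 15 \left(-10\right) 1 = \left(-150\right) 1 = -150$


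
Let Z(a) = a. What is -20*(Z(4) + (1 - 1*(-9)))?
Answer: -280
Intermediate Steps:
-20*(Z(4) + (1 - 1*(-9))) = -20*(4 + (1 - 1*(-9))) = -20*(4 + (1 + 9)) = -20*(4 + 10) = -20*14 = -280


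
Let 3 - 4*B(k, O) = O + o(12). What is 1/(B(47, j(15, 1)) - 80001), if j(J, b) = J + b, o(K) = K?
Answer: -4/320029 ≈ -1.2499e-5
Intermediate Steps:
B(k, O) = -9/4 - O/4 (B(k, O) = ¾ - (O + 12)/4 = ¾ - (12 + O)/4 = ¾ + (-3 - O/4) = -9/4 - O/4)
1/(B(47, j(15, 1)) - 80001) = 1/((-9/4 - (15 + 1)/4) - 80001) = 1/((-9/4 - ¼*16) - 80001) = 1/((-9/4 - 4) - 80001) = 1/(-25/4 - 80001) = 1/(-320029/4) = -4/320029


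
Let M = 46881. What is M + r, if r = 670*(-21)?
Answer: 32811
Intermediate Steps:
r = -14070
M + r = 46881 - 14070 = 32811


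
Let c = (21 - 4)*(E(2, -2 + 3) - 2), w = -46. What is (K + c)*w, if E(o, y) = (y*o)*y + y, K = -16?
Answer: -46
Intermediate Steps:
E(o, y) = y + o*y² (E(o, y) = (o*y)*y + y = o*y² + y = y + o*y²)
c = 17 (c = (21 - 4)*((-2 + 3)*(1 + 2*(-2 + 3)) - 2) = 17*(1*(1 + 2*1) - 2) = 17*(1*(1 + 2) - 2) = 17*(1*3 - 2) = 17*(3 - 2) = 17*1 = 17)
(K + c)*w = (-16 + 17)*(-46) = 1*(-46) = -46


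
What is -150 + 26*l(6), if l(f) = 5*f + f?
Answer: 786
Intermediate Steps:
l(f) = 6*f
-150 + 26*l(6) = -150 + 26*(6*6) = -150 + 26*36 = -150 + 936 = 786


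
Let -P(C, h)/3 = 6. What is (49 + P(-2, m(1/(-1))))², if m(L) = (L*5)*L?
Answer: 961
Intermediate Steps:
m(L) = 5*L² (m(L) = (5*L)*L = 5*L²)
P(C, h) = -18 (P(C, h) = -3*6 = -18)
(49 + P(-2, m(1/(-1))))² = (49 - 18)² = 31² = 961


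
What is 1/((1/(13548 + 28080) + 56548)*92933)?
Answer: 41628/218762436815285 ≈ 1.9029e-10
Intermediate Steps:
1/((1/(13548 + 28080) + 56548)*92933) = (1/92933)/(1/41628 + 56548) = (1/92933)/(2353980145/41628) = (41628/2353980145)*(1/92933) = 41628/218762436815285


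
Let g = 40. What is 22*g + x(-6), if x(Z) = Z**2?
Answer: 916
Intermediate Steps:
22*g + x(-6) = 22*40 + (-6)**2 = 880 + 36 = 916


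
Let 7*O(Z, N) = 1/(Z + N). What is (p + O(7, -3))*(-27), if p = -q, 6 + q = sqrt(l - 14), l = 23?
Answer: -2295/28 ≈ -81.964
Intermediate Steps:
O(Z, N) = 1/(7*(N + Z)) (O(Z, N) = 1/(7*(Z + N)) = 1/(7*(N + Z)))
q = -3 (q = -6 + sqrt(23 - 14) = -6 + sqrt(9) = -6 + 3 = -3)
p = 3 (p = -1*(-3) = 3)
(p + O(7, -3))*(-27) = (3 + 1/(7*(-3 + 7)))*(-27) = (3 + (1/7)/4)*(-27) = (3 + (1/7)*(1/4))*(-27) = (3 + 1/28)*(-27) = (85/28)*(-27) = -2295/28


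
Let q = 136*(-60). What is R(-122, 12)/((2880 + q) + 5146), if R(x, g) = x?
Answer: 61/67 ≈ 0.91045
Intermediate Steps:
q = -8160
R(-122, 12)/((2880 + q) + 5146) = -122/((2880 - 8160) + 5146) = -122/(-5280 + 5146) = -122/(-134) = -122*(-1/134) = 61/67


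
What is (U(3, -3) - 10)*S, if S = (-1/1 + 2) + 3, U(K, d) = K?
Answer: -28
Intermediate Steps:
S = 4 (S = (-1*1 + 2) + 3 = (-1 + 2) + 3 = 1 + 3 = 4)
(U(3, -3) - 10)*S = (3 - 10)*4 = -7*4 = -28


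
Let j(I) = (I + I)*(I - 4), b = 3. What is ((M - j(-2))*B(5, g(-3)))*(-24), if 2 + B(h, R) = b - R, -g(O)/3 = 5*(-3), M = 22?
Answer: -2112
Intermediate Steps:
g(O) = 45 (g(O) = -15*(-3) = -3*(-15) = 45)
j(I) = 2*I*(-4 + I) (j(I) = (2*I)*(-4 + I) = 2*I*(-4 + I))
B(h, R) = 1 - R (B(h, R) = -2 + (3 - R) = 1 - R)
((M - j(-2))*B(5, g(-3)))*(-24) = ((22 - 2*(-2)*(-4 - 2))*(1 - 1*45))*(-24) = ((22 - 2*(-2)*(-6))*(1 - 45))*(-24) = ((22 - 1*24)*(-44))*(-24) = ((22 - 24)*(-44))*(-24) = -2*(-44)*(-24) = 88*(-24) = -2112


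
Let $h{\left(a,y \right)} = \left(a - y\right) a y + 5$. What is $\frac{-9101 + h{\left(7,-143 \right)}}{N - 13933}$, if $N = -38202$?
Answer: $\frac{159246}{52135} \approx 3.0545$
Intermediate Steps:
$h{\left(a,y \right)} = 5 + a y \left(a - y\right)$ ($h{\left(a,y \right)} = a \left(a - y\right) y + 5 = a y \left(a - y\right) + 5 = 5 + a y \left(a - y\right)$)
$\frac{-9101 + h{\left(7,-143 \right)}}{N - 13933} = \frac{-9101 - \left(-5 + 7007 + 143143\right)}{-38202 - 13933} = \frac{-9101 - \left(7002 + 143143\right)}{-52135} = \left(-9101 - 150145\right) \left(- \frac{1}{52135}\right) = \left(-159246\right) \left(- \frac{1}{52135}\right) = \frac{159246}{52135}$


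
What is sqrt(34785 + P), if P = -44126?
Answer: I*sqrt(9341) ≈ 96.649*I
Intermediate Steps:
sqrt(34785 + P) = sqrt(34785 - 44126) = sqrt(-9341) = I*sqrt(9341)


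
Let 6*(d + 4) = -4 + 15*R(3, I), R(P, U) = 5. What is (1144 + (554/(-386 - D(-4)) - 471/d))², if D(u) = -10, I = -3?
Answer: 41408587081/35344 ≈ 1.1716e+6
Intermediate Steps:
d = 47/6 (d = -4 + (-4 + 15*5)/6 = -4 + (-4 + 75)/6 = -4 + (⅙)*71 = -4 + 71/6 = 47/6 ≈ 7.8333)
(1144 + (554/(-386 - D(-4)) - 471/d))² = (1144 + (554/(-386 - 1*(-10)) - 471/47/6))² = (1144 + (554/(-386 + 10) - 471*6/47))² = (1144 + (554/(-376) - 2826/47))² = (1144 + (554*(-1/376) - 2826/47))² = (1144 + (-277/188 - 2826/47))² = (1144 - 11581/188)² = (203491/188)² = 41408587081/35344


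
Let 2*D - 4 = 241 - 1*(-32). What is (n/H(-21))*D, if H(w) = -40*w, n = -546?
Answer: -3601/40 ≈ -90.025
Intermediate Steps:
D = 277/2 (D = 2 + (241 - 1*(-32))/2 = 2 + (241 + 32)/2 = 2 + (1/2)*273 = 2 + 273/2 = 277/2 ≈ 138.50)
(n/H(-21))*D = -546/((-40*(-21)))*(277/2) = -546/840*(277/2) = -546*1/840*(277/2) = -13/20*277/2 = -3601/40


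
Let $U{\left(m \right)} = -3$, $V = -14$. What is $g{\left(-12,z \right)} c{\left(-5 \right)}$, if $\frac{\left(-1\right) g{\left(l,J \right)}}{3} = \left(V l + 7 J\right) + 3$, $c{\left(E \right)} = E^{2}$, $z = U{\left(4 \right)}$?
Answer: $-11250$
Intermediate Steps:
$z = -3$
$g{\left(l,J \right)} = -9 - 21 J + 42 l$ ($g{\left(l,J \right)} = - 3 \left(\left(- 14 l + 7 J\right) + 3\right) = - 3 \left(3 - 14 l + 7 J\right) = -9 - 21 J + 42 l$)
$g{\left(-12,z \right)} c{\left(-5 \right)} = \left(-9 - -63 + 42 \left(-12\right)\right) \left(-5\right)^{2} = \left(-9 + 63 - 504\right) 25 = \left(-450\right) 25 = -11250$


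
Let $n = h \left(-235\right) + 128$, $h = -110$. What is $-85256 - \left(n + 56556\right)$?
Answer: $-167790$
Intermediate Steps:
$n = 25978$ ($n = \left(-110\right) \left(-235\right) + 128 = 25850 + 128 = 25978$)
$-85256 - \left(n + 56556\right) = -85256 - \left(25978 + 56556\right) = -85256 - 82534 = -167790$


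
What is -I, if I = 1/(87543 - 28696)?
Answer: -1/58847 ≈ -1.6993e-5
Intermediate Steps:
I = 1/58847 ≈ 1.6993e-5
-I = -1*1/58847 = -1/58847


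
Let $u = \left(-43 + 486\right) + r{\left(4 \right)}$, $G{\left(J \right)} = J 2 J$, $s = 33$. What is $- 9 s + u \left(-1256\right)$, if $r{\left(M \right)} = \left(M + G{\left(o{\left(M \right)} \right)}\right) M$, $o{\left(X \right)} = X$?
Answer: $-737569$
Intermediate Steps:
$G{\left(J \right)} = 2 J^{2}$
$r{\left(M \right)} = M \left(M + 2 M^{2}\right)$ ($r{\left(M \right)} = \left(M + 2 M^{2}\right) M = M \left(M + 2 M^{2}\right)$)
$u = 587$ ($u = \left(-43 + 486\right) + 4^{2} \left(1 + 2 \cdot 4\right) = 443 + 16 \left(1 + 8\right) = 443 + 16 \cdot 9 = 443 + 144 = 587$)
$- 9 s + u \left(-1256\right) = \left(-9\right) 33 + 587 \left(-1256\right) = -297 - 737272 = -737569$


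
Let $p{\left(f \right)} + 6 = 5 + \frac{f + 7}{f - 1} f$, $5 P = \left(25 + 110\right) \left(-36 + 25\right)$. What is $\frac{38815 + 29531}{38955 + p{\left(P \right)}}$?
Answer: $\frac{10183554}{5761081} \approx 1.7676$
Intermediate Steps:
$P = -297$ ($P = \frac{\left(25 + 110\right) \left(-36 + 25\right)}{5} = \frac{135 \left(-11\right)}{5} = \frac{1}{5} \left(-1485\right) = -297$)
$p{\left(f \right)} = -1 + \frac{f \left(7 + f\right)}{-1 + f}$ ($p{\left(f \right)} = -6 + \left(5 + \frac{f + 7}{f - 1} f\right) = -6 + \left(5 + \frac{7 + f}{-1 + f} f\right) = -6 + \left(5 + \frac{f \left(7 + f\right)}{-1 + f}\right) = -1 + \frac{f \left(7 + f\right)}{-1 + f}$)
$\frac{38815 + 29531}{38955 + p{\left(P \right)}} = \frac{38815 + 29531}{38955 + \frac{1 + \left(-297\right)^{2} + 6 \left(-297\right)}{-1 - 297}} = \frac{68346}{38955 + \frac{1 + 88209 - 1782}{-298}} = \frac{68346}{38955 - \frac{43214}{149}} = \frac{68346}{\frac{5761081}{149}} = 68346 \cdot \frac{149}{5761081} = \frac{10183554}{5761081}$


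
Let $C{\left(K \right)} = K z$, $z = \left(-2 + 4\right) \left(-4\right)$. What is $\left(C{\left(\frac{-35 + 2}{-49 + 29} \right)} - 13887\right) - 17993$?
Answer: $- \frac{159466}{5} \approx -31893.0$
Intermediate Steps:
$z = -8$ ($z = 2 \left(-4\right) = -8$)
$C{\left(K \right)} = - 8 K$ ($C{\left(K \right)} = K \left(-8\right) = - 8 K$)
$\left(C{\left(\frac{-35 + 2}{-49 + 29} \right)} - 13887\right) - 17993 = \left(- 8 \frac{-35 + 2}{-49 + 29} - 13887\right) - 17993 = \left(- 8 \left(- \frac{33}{-20}\right) - 13887\right) - 17993 = \left(- 8 \left(\left(-33\right) \left(- \frac{1}{20}\right)\right) - 13887\right) - 17993 = \left(\left(-8\right) \frac{33}{20} - 13887\right) - 17993 = \left(- \frac{66}{5} - 13887\right) - 17993 = - \frac{69501}{5} - 17993 = - \frac{159466}{5}$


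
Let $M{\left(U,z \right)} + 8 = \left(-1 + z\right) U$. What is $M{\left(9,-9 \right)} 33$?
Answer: $-3234$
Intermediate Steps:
$M{\left(U,z \right)} = -8 + U \left(-1 + z\right)$ ($M{\left(U,z \right)} = -8 + \left(-1 + z\right) U = -8 + U \left(-1 + z\right)$)
$M{\left(9,-9 \right)} 33 = \left(-8 - 9 + 9 \left(-9\right)\right) 33 = \left(-8 - 9 - 81\right) 33 = \left(-98\right) 33 = -3234$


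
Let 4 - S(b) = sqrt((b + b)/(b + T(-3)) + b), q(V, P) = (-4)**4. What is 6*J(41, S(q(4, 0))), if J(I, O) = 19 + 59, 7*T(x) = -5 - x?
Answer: 468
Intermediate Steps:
q(V, P) = 256
T(x) = -5/7 - x/7 (T(x) = (-5 - x)/7 = -5/7 - x/7)
S(b) = 4 - sqrt(b + 2*b/(-2/7 + b)) (S(b) = 4 - sqrt((b + b)/(b + (-5/7 - 1/7*(-3))) + b) = 4 - sqrt((2*b)/(b + (-5/7 + 3/7)) + b) = 4 - sqrt((2*b)/(b - 2/7) + b) = 4 - sqrt((2*b)/(-2/7 + b) + b) = 4 - sqrt(2*b/(-2/7 + b) + b) = 4 - sqrt(b + 2*b/(-2/7 + b)))
J(I, O) = 78
6*J(41, S(q(4, 0))) = 6*78 = 468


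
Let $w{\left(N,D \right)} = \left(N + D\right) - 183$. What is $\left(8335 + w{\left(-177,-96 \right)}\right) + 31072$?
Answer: $38951$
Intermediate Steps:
$w{\left(N,D \right)} = -183 + D + N$ ($w{\left(N,D \right)} = \left(D + N\right) - 183 = -183 + D + N$)
$\left(8335 + w{\left(-177,-96 \right)}\right) + 31072 = \left(8335 - 456\right) + 31072 = 7879 + 31072 = 38951$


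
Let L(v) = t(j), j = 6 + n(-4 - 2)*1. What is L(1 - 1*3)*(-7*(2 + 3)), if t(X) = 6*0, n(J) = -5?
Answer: 0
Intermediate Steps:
j = 1 (j = 6 - 5*1 = 6 - 5 = 1)
t(X) = 0
L(v) = 0
L(1 - 1*3)*(-7*(2 + 3)) = 0*(-7*(2 + 3)) = 0*(-7*5) = 0*(-35) = 0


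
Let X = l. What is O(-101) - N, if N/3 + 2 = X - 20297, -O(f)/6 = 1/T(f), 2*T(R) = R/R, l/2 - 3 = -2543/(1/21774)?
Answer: 332288559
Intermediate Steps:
l = -110742558 (l = 6 + 2*(-2543/(1/21774)) = 6 + 2*(-2543/1/21774) = 6 + 2*(-2543*21774) = 6 + 2*(-55371282) = 6 - 110742564 = -110742558)
T(R) = 1/2 (T(R) = (R/R)/2 = (1/2)*1 = 1/2)
X = -110742558
O(f) = -12 (O(f) = -6/1/2 = -6*2 = -12)
N = -332288571 (N = -6 + 3*(-110742558 - 20297) = -6 + 3*(-110762855) = -6 - 332288565 = -332288571)
O(-101) - N = -12 - 1*(-332288571) = -12 + 332288571 = 332288559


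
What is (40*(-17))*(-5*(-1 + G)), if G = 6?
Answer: 17000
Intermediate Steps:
(40*(-17))*(-5*(-1 + G)) = (40*(-17))*(-5*(-1 + 6)) = -(-3400)*5 = -680*(-25) = 17000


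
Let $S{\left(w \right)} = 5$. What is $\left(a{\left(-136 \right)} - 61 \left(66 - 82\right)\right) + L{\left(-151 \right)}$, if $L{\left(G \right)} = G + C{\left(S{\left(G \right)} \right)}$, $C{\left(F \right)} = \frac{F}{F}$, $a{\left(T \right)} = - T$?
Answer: $962$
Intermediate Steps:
$C{\left(F \right)} = 1$
$L{\left(G \right)} = 1 + G$ ($L{\left(G \right)} = G + 1 = 1 + G$)
$\left(a{\left(-136 \right)} - 61 \left(66 - 82\right)\right) + L{\left(-151 \right)} = \left(\left(-1\right) \left(-136\right) - 61 \left(66 - 82\right)\right) + \left(1 - 151\right) = \left(136 - -976\right) - 150 = \left(136 + 976\right) - 150 = 1112 - 150 = 962$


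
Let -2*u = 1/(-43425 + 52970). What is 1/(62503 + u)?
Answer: 19090/1193182269 ≈ 1.5999e-5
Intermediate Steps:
u = -1/19090 (u = -1/(2*(-43425 + 52970)) = -½/9545 = -½*1/9545 = -1/19090 ≈ -5.2383e-5)
1/(62503 + u) = 1/(62503 - 1/19090) = 1/(1193182269/19090) = 19090/1193182269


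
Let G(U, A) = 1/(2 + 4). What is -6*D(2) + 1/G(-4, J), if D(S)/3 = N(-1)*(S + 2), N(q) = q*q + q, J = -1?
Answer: 6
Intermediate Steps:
N(q) = q + q**2 (N(q) = q**2 + q = q + q**2)
G(U, A) = 1/6
D(S) = 0 (D(S) = 3*((-(1 - 1))*(S + 2)) = 3*((-1*0)*(2 + S)) = 3*(0*(2 + S)) = 3*0 = 0)
-6*D(2) + 1/G(-4, J) = -6*0 + 1/(1/6) = 0 + 6 = 6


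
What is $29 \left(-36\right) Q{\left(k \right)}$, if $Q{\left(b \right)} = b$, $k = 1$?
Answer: $-1044$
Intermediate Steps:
$29 \left(-36\right) Q{\left(k \right)} = 29 \left(-36\right) 1 = \left(-1044\right) 1 = -1044$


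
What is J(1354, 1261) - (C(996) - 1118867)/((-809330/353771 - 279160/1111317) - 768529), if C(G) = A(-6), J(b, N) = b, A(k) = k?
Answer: 408670537942124920331/302149501324745273 ≈ 1352.5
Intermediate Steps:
C(G) = -6
J(1354, 1261) - (C(996) - 1118867)/((-809330/353771 - 279160/1111317) - 768529) = 1354 - (-6 - 1118867)/((-809330/353771 - 279160/1111317) - 768529) = 1354 - (-1118873)/((-809330*1/353771 - 279160*1/1111317) - 768529) = 1354 - (-1118873)/((-809330/353771 - 279160/1111317) - 768529) = 1354 - (-1118873)/(-998180899970/393151726407 - 768529) = 1354 - (-1118873)/(-302149501324745273/393151726407) = 1354 - (-1118873)*(-393151726407)/302149501324745273 = 1354 - 1*439886851580179311/302149501324745273 = 1354 - 439886851580179311/302149501324745273 = 408670537942124920331/302149501324745273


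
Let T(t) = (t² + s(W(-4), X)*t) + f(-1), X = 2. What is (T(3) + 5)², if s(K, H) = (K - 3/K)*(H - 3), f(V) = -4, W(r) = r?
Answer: 6241/16 ≈ 390.06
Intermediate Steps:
s(K, H) = (-3 + H)*(K - 3/K) (s(K, H) = (K - 3/K)*(-3 + H) = (-3 + H)*(K - 3/K))
T(t) = -4 + t² + 13*t/4 (T(t) = (t² + ((9 - 3*2 + (-4)²*(-3 + 2))/(-4))*t) - 4 = (t² + (-(9 - 6 + 16*(-1))/4)*t) - 4 = (t² + (-(9 - 6 - 16)/4)*t) - 4 = (t² + (-¼*(-13))*t) - 4 = (t² + 13*t/4) - 4 = -4 + t² + 13*t/4)
(T(3) + 5)² = ((-4 + 3² + (13/4)*3) + 5)² = ((-4 + 9 + 39/4) + 5)² = (59/4 + 5)² = (79/4)² = 6241/16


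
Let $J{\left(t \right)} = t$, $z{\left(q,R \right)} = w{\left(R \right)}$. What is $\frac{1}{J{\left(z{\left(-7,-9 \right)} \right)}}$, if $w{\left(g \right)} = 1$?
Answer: $1$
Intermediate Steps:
$z{\left(q,R \right)} = 1$
$\frac{1}{J{\left(z{\left(-7,-9 \right)} \right)}} = 1^{-1} = 1$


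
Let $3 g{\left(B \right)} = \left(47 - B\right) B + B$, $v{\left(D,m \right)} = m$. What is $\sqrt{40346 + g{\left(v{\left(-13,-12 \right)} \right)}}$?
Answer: $\sqrt{40106} \approx 200.26$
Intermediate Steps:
$g{\left(B \right)} = \frac{B}{3} + \frac{B \left(47 - B\right)}{3}$ ($g{\left(B \right)} = \frac{\left(47 - B\right) B + B}{3} = \frac{B \left(47 - B\right) + B}{3} = \frac{B + B \left(47 - B\right)}{3} = \frac{B}{3} + \frac{B \left(47 - B\right)}{3}$)
$\sqrt{40346 + g{\left(v{\left(-13,-12 \right)} \right)}} = \sqrt{40346 + \frac{1}{3} \left(-12\right) \left(48 - -12\right)} = \sqrt{40346 + \frac{1}{3} \left(-12\right) \left(48 + 12\right)} = \sqrt{40346 + \frac{1}{3} \left(-12\right) 60} = \sqrt{40346 - 240} = \sqrt{40106}$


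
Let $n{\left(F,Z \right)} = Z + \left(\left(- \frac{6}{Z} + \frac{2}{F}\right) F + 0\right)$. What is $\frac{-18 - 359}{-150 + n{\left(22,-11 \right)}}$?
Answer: $\frac{377}{147} \approx 2.5646$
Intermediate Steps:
$n{\left(F,Z \right)} = Z + F \left(- \frac{6}{Z} + \frac{2}{F}\right)$ ($n{\left(F,Z \right)} = Z + \left(F \left(- \frac{6}{Z} + \frac{2}{F}\right) + 0\right) = Z + F \left(- \frac{6}{Z} + \frac{2}{F}\right)$)
$\frac{-18 - 359}{-150 + n{\left(22,-11 \right)}} = \frac{-18 - 359}{-150 - \left(9 - 12\right)} = - \frac{377}{-150 - \left(9 - 12\right)} = - \frac{377}{-150 + \left(2 - 11 + 12\right)} = - \frac{377}{-150 + 3} = - \frac{377}{-147} = \left(-377\right) \left(- \frac{1}{147}\right) = \frac{377}{147}$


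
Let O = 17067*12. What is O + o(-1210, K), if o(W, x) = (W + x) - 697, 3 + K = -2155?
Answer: 200739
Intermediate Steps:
K = -2158 (K = -3 - 2155 = -2158)
O = 204804
o(W, x) = -697 + W + x
O + o(-1210, K) = 204804 + (-697 - 1210 - 2158) = 204804 - 4065 = 200739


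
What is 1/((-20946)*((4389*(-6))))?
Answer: 1/551591964 ≈ 1.8129e-9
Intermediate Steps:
1/((-20946)*((4389*(-6)))) = -1/20946/(-26334) = -1/20946*(-1/26334) = 1/551591964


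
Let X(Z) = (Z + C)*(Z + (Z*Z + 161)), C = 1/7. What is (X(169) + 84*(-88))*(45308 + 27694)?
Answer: 2493397910400/7 ≈ 3.5620e+11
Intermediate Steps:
C = 1/7 ≈ 0.14286
X(Z) = (1/7 + Z)*(161 + Z + Z**2) (X(Z) = (Z + 1/7)*(Z + (Z*Z + 161)) = (1/7 + Z)*(Z + (Z**2 + 161)) = (1/7 + Z)*(Z + (161 + Z**2)) = (1/7 + Z)*(161 + Z + Z**2))
(X(169) + 84*(-88))*(45308 + 27694) = ((23 + 169**3 + (8/7)*169**2 + (1128/7)*169) + 84*(-88))*(45308 + 27694) = ((23 + 4826809 + (8/7)*28561 + 190632/7) - 7392)*73002 = ((23 + 4826809 + 228488/7 + 190632/7) - 7392)*73002 = (34206944/7 - 7392)*73002 = (34155200/7)*73002 = 2493397910400/7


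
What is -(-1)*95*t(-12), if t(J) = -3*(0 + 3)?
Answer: -855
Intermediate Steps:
t(J) = -9 (t(J) = -3*3 = -9)
-(-1)*95*t(-12) = -(-1)*95*(-9) = -(-1)*(-855) = -1*855 = -855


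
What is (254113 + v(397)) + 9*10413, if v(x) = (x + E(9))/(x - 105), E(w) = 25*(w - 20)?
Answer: 50783241/146 ≈ 3.4783e+5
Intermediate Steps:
E(w) = -500 + 25*w (E(w) = 25*(-20 + w) = -500 + 25*w)
v(x) = (-275 + x)/(-105 + x) (v(x) = (x + (-500 + 25*9))/(x - 105) = (x + (-500 + 225))/(-105 + x) = (x - 275)/(-105 + x) = (-275 + x)/(-105 + x))
(254113 + v(397)) + 9*10413 = (254113 + (-275 + 397)/(-105 + 397)) + 9*10413 = (254113 + 122/292) + 93717 = (254113 + (1/292)*122) + 93717 = (254113 + 61/146) + 93717 = 37100559/146 + 93717 = 50783241/146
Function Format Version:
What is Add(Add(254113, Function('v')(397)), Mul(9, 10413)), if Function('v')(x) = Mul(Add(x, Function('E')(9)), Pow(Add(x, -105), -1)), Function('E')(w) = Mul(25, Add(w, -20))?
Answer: Rational(50783241, 146) ≈ 3.4783e+5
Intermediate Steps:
Function('E')(w) = Add(-500, Mul(25, w)) (Function('E')(w) = Mul(25, Add(-20, w)) = Add(-500, Mul(25, w)))
Function('v')(x) = Mul(Pow(Add(-105, x), -1), Add(-275, x)) (Function('v')(x) = Mul(Add(x, Add(-500, Mul(25, 9))), Pow(Add(x, -105), -1)) = Mul(Add(x, Add(-500, 225)), Pow(Add(-105, x), -1)) = Mul(Add(x, -275), Pow(Add(-105, x), -1)) = Mul(Add(-275, x), Pow(Add(-105, x), -1)) = Mul(Pow(Add(-105, x), -1), Add(-275, x)))
Add(Add(254113, Function('v')(397)), Mul(9, 10413)) = Add(Add(254113, Mul(Pow(Add(-105, 397), -1), Add(-275, 397))), Mul(9, 10413)) = Add(Add(254113, Mul(Pow(292, -1), 122)), 93717) = Add(Add(254113, Mul(Rational(1, 292), 122)), 93717) = Add(Add(254113, Rational(61, 146)), 93717) = Add(Rational(37100559, 146), 93717) = Rational(50783241, 146)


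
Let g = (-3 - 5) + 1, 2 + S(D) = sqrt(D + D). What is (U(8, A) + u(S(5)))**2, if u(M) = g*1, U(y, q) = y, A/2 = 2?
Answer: 1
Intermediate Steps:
S(D) = -2 + sqrt(2)*sqrt(D) (S(D) = -2 + sqrt(D + D) = -2 + sqrt(2*D) = -2 + sqrt(2)*sqrt(D))
A = 4 (A = 2*2 = 4)
g = -7 (g = -8 + 1 = -7)
u(M) = -7 (u(M) = -7*1 = -7)
(U(8, A) + u(S(5)))**2 = (8 - 7)**2 = 1**2 = 1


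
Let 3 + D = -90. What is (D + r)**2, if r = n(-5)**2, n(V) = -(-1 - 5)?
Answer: 3249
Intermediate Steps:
n(V) = 6 (n(V) = -1*(-6) = 6)
r = 36 (r = 6**2 = 36)
D = -93 (D = -3 - 90 = -93)
(D + r)**2 = (-93 + 36)**2 = (-57)**2 = 3249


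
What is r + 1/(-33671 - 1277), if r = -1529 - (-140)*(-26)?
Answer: -180646213/34948 ≈ -5169.0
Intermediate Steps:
r = -5169 (r = -1529 - 1*3640 = -1529 - 3640 = -5169)
r + 1/(-33671 - 1277) = -5169 + 1/(-33671 - 1277) = -5169 + 1/(-34948) = -5169 - 1/34948 = -180646213/34948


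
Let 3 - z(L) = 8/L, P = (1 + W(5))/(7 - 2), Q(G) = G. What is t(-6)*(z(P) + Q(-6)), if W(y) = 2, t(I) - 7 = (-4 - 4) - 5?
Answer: 98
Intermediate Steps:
t(I) = -6 (t(I) = 7 + ((-4 - 4) - 5) = 7 + (-8 - 5) = 7 - 13 = -6)
P = 3/5 (P = (1 + 2)/(7 - 2) = 3/5 ≈ 0.60000)
z(L) = 3 - 8/L
t(-6)*(z(P) + Q(-6)) = -6*((3 - 8/3/5) - 6) = -6*((3 - 8*5/3) - 6) = -6*((3 - 40/3) - 6) = -6*(-31/3 - 6) = -6*(-49/3) = 98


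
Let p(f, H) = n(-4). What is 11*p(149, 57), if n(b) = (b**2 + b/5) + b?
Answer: 616/5 ≈ 123.20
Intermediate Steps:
n(b) = b**2 + 6*b/5 (n(b) = (b**2 + b/5) + b = b**2 + 6*b/5)
p(f, H) = 56/5 (p(f, H) = (1/5)*(-4)*(6 + 5*(-4)) = (1/5)*(-4)*(6 - 20) = (1/5)*(-4)*(-14) = 56/5)
11*p(149, 57) = 11*(56/5) = 616/5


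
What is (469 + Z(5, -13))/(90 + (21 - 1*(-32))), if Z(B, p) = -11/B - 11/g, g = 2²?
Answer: 9281/2860 ≈ 3.2451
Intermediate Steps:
g = 4
Z(B, p) = -11/4 - 11/B (Z(B, p) = -11/B - 11/4 = -11/4 - 11/B)
(469 + Z(5, -13))/(90 + (21 - 1*(-32))) = (469 + (-11/4 - 11/5))/(90 + (21 - 1*(-32))) = (469 + (-11/4 - 11*⅕))/(90 + (21 + 32)) = (469 + (-11/4 - 11/5))/(90 + 53) = (469 - 99/20)/143 = (9281/20)*(1/143) = 9281/2860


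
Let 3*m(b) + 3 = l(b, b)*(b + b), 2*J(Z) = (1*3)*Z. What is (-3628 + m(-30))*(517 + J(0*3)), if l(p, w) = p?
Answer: -1565993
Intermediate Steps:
J(Z) = 3*Z/2 (J(Z) = ((1*3)*Z)/2 = (3*Z)/2 = 3*Z/2)
m(b) = -1 + 2*b**2/3 (m(b) = -1 + (b*(b + b))/3 = -1 + (b*(2*b))/3 = -1 + (2*b**2)/3 = -1 + 2*b**2/3)
(-3628 + m(-30))*(517 + J(0*3)) = (-3628 + (-1 + (2/3)*(-30)**2))*(517 + 3*(0*3)/2) = (-3628 + (-1 + (2/3)*900))*(517 + (3/2)*0) = (-3628 + (-1 + 600))*(517 + 0) = (-3628 + 599)*517 = -3029*517 = -1565993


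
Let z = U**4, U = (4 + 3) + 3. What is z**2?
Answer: 100000000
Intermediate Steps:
U = 10 (U = 7 + 3 = 10)
z = 10000 (z = 10**4 = 10000)
z**2 = 10000**2 = 100000000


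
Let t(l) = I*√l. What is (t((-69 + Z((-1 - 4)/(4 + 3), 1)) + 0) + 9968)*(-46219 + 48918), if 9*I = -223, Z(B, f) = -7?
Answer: 26903632 - 1203754*I*√19/9 ≈ 2.6904e+7 - 5.8301e+5*I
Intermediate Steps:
I = -223/9 (I = (⅑)*(-223) = -223/9 ≈ -24.778)
t(l) = -223*√l/9
(t((-69 + Z((-1 - 4)/(4 + 3), 1)) + 0) + 9968)*(-46219 + 48918) = (-223*√((-69 - 7) + 0)/9 + 9968)*(-46219 + 48918) = (-223*√(-76 + 0)/9 + 9968)*2699 = (-446*I*√19/9 + 9968)*2699 = (9968 - 446*I*√19/9)*2699 = 26903632 - 1203754*I*√19/9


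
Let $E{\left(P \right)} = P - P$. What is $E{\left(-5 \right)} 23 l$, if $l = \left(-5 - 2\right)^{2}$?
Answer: $0$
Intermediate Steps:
$E{\left(P \right)} = 0$
$l = 49$ ($l = \left(-7\right)^{2} = 49$)
$E{\left(-5 \right)} 23 l = 0 \cdot 23 \cdot 49 = 0 \cdot 49 = 0$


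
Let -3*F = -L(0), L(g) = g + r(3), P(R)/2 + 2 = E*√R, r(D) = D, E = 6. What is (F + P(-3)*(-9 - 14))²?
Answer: -219879 - 51336*I*√3 ≈ -2.1988e+5 - 88917.0*I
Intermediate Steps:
P(R) = -4 + 12*√R (P(R) = -4 + 2*(6*√R) = -4 + 12*√R)
L(g) = 3 + g (L(g) = g + 3 = 3 + g)
F = 1 (F = -(-1)*(3 + 0)/3 = -(-1)*3/3 = -⅓*(-3) = 1)
(F + P(-3)*(-9 - 14))² = (1 + (-4 + 12*√(-3))*(-9 - 14))² = (1 + (-4 + 12*(I*√3))*(-23))² = (1 + (-4 + 12*I*√3)*(-23))² = (1 + (92 - 276*I*√3))² = (93 - 276*I*√3)²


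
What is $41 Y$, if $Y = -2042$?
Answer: $-83722$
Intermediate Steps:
$41 Y = 41 \left(-2042\right) = -83722$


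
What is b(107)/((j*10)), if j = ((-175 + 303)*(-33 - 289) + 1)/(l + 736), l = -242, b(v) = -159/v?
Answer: 39273/22050025 ≈ 0.0017811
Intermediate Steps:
j = -41215/494 (j = ((-175 + 303)*(-33 - 289) + 1)/(-242 + 736) = (128*(-322) + 1)/494 = (-41216 + 1)*(1/494) = -41215*1/494 = -41215/494 ≈ -83.431)
b(107)/((j*10)) = (-159/107)/((-41215/494*10)) = (-159*1/107)/(-206075/247) = -159/107*(-247/206075) = 39273/22050025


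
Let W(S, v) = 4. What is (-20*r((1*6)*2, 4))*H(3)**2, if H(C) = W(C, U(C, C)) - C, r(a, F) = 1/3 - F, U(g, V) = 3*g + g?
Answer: 220/3 ≈ 73.333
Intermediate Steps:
U(g, V) = 4*g
r(a, F) = 1/3 - F
H(C) = 4 - C
(-20*r((1*6)*2, 4))*H(3)**2 = (-20*(1/3 - 1*4))*(4 - 1*3)**2 = (-20*(1/3 - 4))*(4 - 3)**2 = -20*(-11/3)*1**2 = (220/3)*1 = 220/3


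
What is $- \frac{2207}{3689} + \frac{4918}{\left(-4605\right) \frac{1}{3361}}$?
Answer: $- \frac{60987112457}{16987845} \approx -3590.0$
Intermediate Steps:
$- \frac{2207}{3689} + \frac{4918}{\left(-4605\right) \frac{1}{3361}} = \left(-2207\right) \frac{1}{3689} + \frac{4918}{\left(-4605\right) \frac{1}{3361}} = - \frac{2207}{3689} + \frac{4918}{- \frac{4605}{3361}} = - \frac{2207}{3689} + 4918 \left(- \frac{3361}{4605}\right) = - \frac{2207}{3689} - \frac{16529398}{4605} = - \frac{60987112457}{16987845}$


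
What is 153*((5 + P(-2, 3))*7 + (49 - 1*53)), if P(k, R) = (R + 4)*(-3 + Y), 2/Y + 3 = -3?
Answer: -20247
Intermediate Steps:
Y = -⅓ (Y = 2/(-3 - 3) = 2/(-6) = 2*(-⅙) = -⅓ ≈ -0.33333)
P(k, R) = -40/3 - 10*R/3 (P(k, R) = (R + 4)*(-3 - ⅓) = (4 + R)*(-10/3) = -40/3 - 10*R/3)
153*((5 + P(-2, 3))*7 + (49 - 1*53)) = 153*((5 + (-40/3 - 10/3*3))*7 + (49 - 1*53)) = 153*((5 + (-40/3 - 10))*7 + (49 - 53)) = 153*((5 - 70/3)*7 - 4) = 153*(-55/3*7 - 4) = 153*(-385/3 - 4) = 153*(-397/3) = -20247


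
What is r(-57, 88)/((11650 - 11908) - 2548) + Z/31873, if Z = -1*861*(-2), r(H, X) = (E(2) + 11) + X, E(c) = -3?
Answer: 886062/44717819 ≈ 0.019815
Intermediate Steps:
r(H, X) = 8 + X (r(H, X) = (-3 + 11) + X = 8 + X)
Z = 1722 (Z = -861*(-2) = 1722)
r(-57, 88)/((11650 - 11908) - 2548) + Z/31873 = (8 + 88)/((11650 - 11908) - 2548) + 1722/31873 = 96/(-258 - 2548) + 1722*(1/31873) = 96/(-2806) + 1722/31873 = 96*(-1/2806) + 1722/31873 = -48/1403 + 1722/31873 = 886062/44717819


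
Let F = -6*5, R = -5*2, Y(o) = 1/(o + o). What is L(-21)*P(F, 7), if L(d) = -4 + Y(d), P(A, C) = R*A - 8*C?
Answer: -20618/21 ≈ -981.81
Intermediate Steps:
Y(o) = 1/(2*o)
R = -10
F = -30
P(A, C) = -10*A - 8*C
L(d) = -4 + 1/(2*d)
L(-21)*P(F, 7) = (-4 + (1/2)/(-21))*(-10*(-30) - 8*7) = (-4 + (1/2)*(-1/21))*(300 - 56) = (-4 - 1/42)*244 = -169/42*244 = -20618/21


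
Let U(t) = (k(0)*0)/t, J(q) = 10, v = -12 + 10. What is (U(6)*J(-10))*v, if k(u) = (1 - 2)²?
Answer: 0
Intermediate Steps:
v = -2
k(u) = 1 (k(u) = (-1)² = 1)
U(t) = 0 (U(t) = (1*0)/t = 0/t = 0)
(U(6)*J(-10))*v = (0*10)*(-2) = 0*(-2) = 0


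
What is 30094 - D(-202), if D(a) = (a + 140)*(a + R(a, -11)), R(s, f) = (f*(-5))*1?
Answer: 20980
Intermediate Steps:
R(s, f) = -5*f (R(s, f) = -5*f*1 = -5*f)
D(a) = (55 + a)*(140 + a) (D(a) = (a + 140)*(a - 5*(-11)) = (140 + a)*(a + 55) = (140 + a)*(55 + a) = (55 + a)*(140 + a))
30094 - D(-202) = 30094 - (7700 + (-202)**2 + 195*(-202)) = 30094 - (7700 + 40804 - 39390) = 30094 - 1*9114 = 30094 - 9114 = 20980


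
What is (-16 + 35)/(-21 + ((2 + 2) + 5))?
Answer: -19/12 ≈ -1.5833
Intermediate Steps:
(-16 + 35)/(-21 + ((2 + 2) + 5)) = 19/(-21 + (4 + 5)) = 19/(-21 + 9) = 19/(-12) = -1/12*19 = -19/12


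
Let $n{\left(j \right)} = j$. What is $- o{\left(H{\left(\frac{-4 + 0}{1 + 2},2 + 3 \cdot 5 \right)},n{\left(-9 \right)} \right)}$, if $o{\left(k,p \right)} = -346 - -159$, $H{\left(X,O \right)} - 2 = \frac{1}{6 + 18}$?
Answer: $187$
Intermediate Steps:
$H{\left(X,O \right)} = \frac{49}{24}$ ($H{\left(X,O \right)} = 2 + \frac{1}{6 + 18} = 2 + \frac{1}{24} = \frac{49}{24}$)
$o{\left(k,p \right)} = -187$ ($o{\left(k,p \right)} = -346 + 159 = -187$)
$- o{\left(H{\left(\frac{-4 + 0}{1 + 2},2 + 3 \cdot 5 \right)},n{\left(-9 \right)} \right)} = \left(-1\right) \left(-187\right) = 187$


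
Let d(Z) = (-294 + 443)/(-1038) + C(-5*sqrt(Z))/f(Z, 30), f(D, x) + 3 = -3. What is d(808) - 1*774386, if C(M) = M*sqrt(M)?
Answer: -803812817/1038 + 10*I*2**(1/4)*sqrt(5)*101**(3/4)/3 ≈ -7.7439e+5 + 282.4*I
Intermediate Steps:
f(D, x) = -6 (f(D, x) = -3 - 3 = -6)
C(M) = M**(3/2)
d(Z) = -149/1038 - 5*sqrt(5)*(-sqrt(Z))**(3/2)/6 (d(Z) = (-294 + 443)/(-1038) + (-5*sqrt(Z))**(3/2)/(-6) = 149*(-1/1038) + (5*sqrt(5)*(-sqrt(Z))**(3/2))*(-1/6) = -149/1038 - 5*sqrt(5)*(-sqrt(Z))**(3/2)/6)
d(808) - 1*774386 = (-149/1038 - 5*sqrt(5)*(-sqrt(808))**(3/2)/6) - 1*774386 = (-149/1038 - 5*sqrt(5)*(-2*sqrt(202))**(3/2)/6) - 774386 = (-149/1038 - 5*sqrt(5)*(-4*I*2**(1/4)*101**(3/4))/6) - 774386 = (-149/1038 + 10*I*2**(1/4)*sqrt(5)*101**(3/4)/3) - 774386 = -803812817/1038 + 10*I*2**(1/4)*sqrt(5)*101**(3/4)/3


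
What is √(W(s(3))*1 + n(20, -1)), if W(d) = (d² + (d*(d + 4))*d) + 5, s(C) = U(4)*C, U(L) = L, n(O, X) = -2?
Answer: √2451 ≈ 49.508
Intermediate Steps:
s(C) = 4*C
W(d) = 5 + d² + d²*(4 + d) (W(d) = (d² + (d*(4 + d))*d) + 5 = (d² + d²*(4 + d)) + 5 = 5 + d² + d²*(4 + d))
√(W(s(3))*1 + n(20, -1)) = √((5 + (4*3)³ + 5*(4*3)²)*1 - 2) = √((5 + 12³ + 5*12²)*1 - 2) = √((5 + 1728 + 5*144)*1 - 2) = √((5 + 1728 + 720)*1 - 2) = √(2453*1 - 2) = √(2453 - 2) = √2451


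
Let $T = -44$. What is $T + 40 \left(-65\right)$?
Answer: $-2644$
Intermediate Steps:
$T + 40 \left(-65\right) = -44 + 40 \left(-65\right) = -44 - 2600 = -2644$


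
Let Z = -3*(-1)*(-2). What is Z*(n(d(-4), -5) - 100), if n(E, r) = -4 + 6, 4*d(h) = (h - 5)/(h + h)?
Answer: 588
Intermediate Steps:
Z = -6 (Z = 3*(-2) = -6)
d(h) = (-5 + h)/(8*h) (d(h) = ((h - 5)/(h + h))/4 = ((-5 + h)/((2*h)))/4 = ((-5 + h)*(1/(2*h)))/4 = ((-5 + h)/(2*h))/4 = (-5 + h)/(8*h))
n(E, r) = 2
Z*(n(d(-4), -5) - 100) = -6*(2 - 100) = -6*(-98) = 588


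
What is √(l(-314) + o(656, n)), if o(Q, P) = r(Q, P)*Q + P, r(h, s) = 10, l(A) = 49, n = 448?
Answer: √7057 ≈ 84.006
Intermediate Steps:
o(Q, P) = P + 10*Q (o(Q, P) = 10*Q + P = P + 10*Q)
√(l(-314) + o(656, n)) = √(49 + (448 + 10*656)) = √(49 + (448 + 6560)) = √(49 + 7008) = √7057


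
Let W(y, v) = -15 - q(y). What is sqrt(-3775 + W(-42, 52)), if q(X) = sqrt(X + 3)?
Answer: sqrt(-3790 - I*sqrt(39)) ≈ 0.0507 - 61.563*I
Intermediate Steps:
q(X) = sqrt(3 + X)
W(y, v) = -15 - sqrt(3 + y)
sqrt(-3775 + W(-42, 52)) = sqrt(-3775 + (-15 - sqrt(3 - 42))) = sqrt(-3775 + (-15 - sqrt(-39))) = sqrt(-3775 + (-15 - I*sqrt(39))) = sqrt(-3790 - I*sqrt(39))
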